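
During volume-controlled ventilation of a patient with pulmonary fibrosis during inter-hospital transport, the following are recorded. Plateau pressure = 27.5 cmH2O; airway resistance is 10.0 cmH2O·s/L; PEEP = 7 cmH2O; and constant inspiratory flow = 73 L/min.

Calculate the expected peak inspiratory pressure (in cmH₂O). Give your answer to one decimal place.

Flow: 73 L/min ÷ 60 = 1.2167 L/s.
PIP = Pplat + Raw × flow = 27.5 + 10.0 × 1.2167 = 27.5 + 12.167 = 39.667 cmH2O.

39.7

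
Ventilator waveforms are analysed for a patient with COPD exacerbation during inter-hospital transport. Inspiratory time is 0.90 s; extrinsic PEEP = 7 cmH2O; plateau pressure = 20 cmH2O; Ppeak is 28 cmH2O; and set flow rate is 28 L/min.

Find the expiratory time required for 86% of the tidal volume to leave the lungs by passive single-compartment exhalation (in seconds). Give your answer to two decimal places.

1.09

Flow: 28 L/min ÷ 60 = 0.4667 L/s.
Vt = flow × Ti = 0.4667 L/s × 0.90 s × 1000 mL/L = 420.03 mL.
R = (PIP − Pplat)/V̇ = (28 − 20) / 0.4667 = 8.0/0.4667 = 17.142 cmH2O·s/L.
C = Vt/(Pplat − PEEP) = 420.03 / (20 − 7) = 420.03/13.0 = 32.31 mL/cmH2O.
τ = R × C = 17.142 × 0.03231 L/cmH2O = 0.5539 s.
t = −τ·ln(1 − 0.86) = −0.5539·ln(0.14) = 1.089 s.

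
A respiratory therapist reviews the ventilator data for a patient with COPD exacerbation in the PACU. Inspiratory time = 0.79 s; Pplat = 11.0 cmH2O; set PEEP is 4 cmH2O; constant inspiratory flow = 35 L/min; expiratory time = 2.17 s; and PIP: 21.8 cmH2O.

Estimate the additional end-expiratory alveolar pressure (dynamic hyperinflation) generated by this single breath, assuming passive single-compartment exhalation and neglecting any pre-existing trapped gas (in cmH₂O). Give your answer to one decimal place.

Flow: 35 L/min ÷ 60 = 0.5833 L/s.
Vt = flow × Ti = 0.5833 L/s × 0.79 s × 1000 mL/L = 460.81 mL.
R = (PIP − Pplat)/V̇ = (21.8 − 11.0) / 0.5833 = 10.8/0.5833 = 18.515 cmH2O·s/L.
C = Vt/(Pplat − PEEP) = 460.81 / (11.0 − 4) = 460.81/7.0 = 65.83 mL/cmH2O.
τ = R × C = 18.515 × 0.06583 L/cmH2O = 1.219 s.
Fraction remaining = e^(−Te/τ) = e^(−2.17/1.219) = 0.1686; trapped volume = 460.81 × 0.1686 = 77.693 mL.
Additional alveolar pressure from trapping ≈ V_trapped / C = 77.693 / 65.83 = 1.18 cmH2O.

1.2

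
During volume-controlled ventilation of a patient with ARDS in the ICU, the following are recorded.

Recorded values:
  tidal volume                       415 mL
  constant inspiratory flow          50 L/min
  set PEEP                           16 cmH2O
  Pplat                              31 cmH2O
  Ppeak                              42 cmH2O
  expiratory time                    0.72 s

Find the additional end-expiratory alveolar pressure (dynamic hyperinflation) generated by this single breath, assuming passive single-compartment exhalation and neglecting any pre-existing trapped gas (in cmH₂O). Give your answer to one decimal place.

2.1

Flow: 50 L/min ÷ 60 = 0.8333 L/s.
R = (PIP − Pplat)/V̇ = (42 − 31) / 0.8333 = 11.0/0.8333 = 13.201 cmH2O·s/L.
C = Vt/(Pplat − PEEP) = 415.0 / (31 − 16) = 415.0/15.0 = 27.667 mL/cmH2O.
τ = R × C = 13.201 × 0.02767 L/cmH2O = 0.3653 s.
Fraction remaining = e^(−Te/τ) = e^(−0.72/0.3653) = 0.1393; trapped volume = 415.0 × 0.1393 = 57.81 mL.
Additional alveolar pressure from trapping ≈ V_trapped / C = 57.81 / 27.667 = 2.089 cmH2O.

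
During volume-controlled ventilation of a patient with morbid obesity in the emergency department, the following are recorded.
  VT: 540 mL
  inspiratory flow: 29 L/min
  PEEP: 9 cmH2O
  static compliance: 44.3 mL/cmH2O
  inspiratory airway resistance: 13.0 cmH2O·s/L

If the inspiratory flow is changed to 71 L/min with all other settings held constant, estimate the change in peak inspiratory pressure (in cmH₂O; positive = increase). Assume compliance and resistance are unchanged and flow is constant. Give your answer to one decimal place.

9.1

Flow: 29 L/min ÷ 60 = 0.4833 L/s.
New flow: 71 L/min ÷ 60 = 1.1833 L/s.
PIP = Vt/C + R·V̇ + PEEP (constant-flow equation of motion).
Only the resistive term changes: ΔPIP = R × ΔV̇ = 13.0 × (1.1833 − 0.4833) = 13.0 × 0.7 = 9.1 cmH2O.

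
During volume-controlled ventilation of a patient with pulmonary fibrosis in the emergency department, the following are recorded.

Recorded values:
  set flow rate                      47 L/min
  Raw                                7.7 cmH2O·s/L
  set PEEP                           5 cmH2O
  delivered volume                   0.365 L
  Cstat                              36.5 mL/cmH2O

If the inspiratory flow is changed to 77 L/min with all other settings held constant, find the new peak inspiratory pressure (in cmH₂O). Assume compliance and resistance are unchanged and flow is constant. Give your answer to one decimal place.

Flow: 47 L/min ÷ 60 = 0.7833 L/s.
New flow: 77 L/min ÷ 60 = 1.2833 L/s.
PIP = Vt/C + R·V̇ + PEEP (constant-flow equation of motion).
Only the resistive term changes: ΔPIP = R × ΔV̇ = 7.7 × (1.2833 − 0.7833) = 7.7 × 0.5 = 3.85 cmH2O.
Original PIP = 365/36.5 + 7.7×0.7833 + 5 = 21.031 cmH2O; new PIP = 21.031 + (3.85) = 24.881 cmH2O.

24.9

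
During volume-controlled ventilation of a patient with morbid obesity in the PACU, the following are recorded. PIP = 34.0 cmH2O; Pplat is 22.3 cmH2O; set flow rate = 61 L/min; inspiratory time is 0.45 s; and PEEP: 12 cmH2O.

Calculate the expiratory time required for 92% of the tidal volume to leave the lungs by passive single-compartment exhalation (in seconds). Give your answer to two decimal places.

Flow: 61 L/min ÷ 60 = 1.0167 L/s.
Vt = flow × Ti = 1.0167 L/s × 0.45 s × 1000 mL/L = 457.52 mL.
R = (PIP − Pplat)/V̇ = (34.0 − 22.3) / 1.0167 = 11.7/1.0167 = 11.508 cmH2O·s/L.
C = Vt/(Pplat − PEEP) = 457.52 / (22.3 − 12) = 457.52/10.3 = 44.419 mL/cmH2O.
τ = R × C = 11.508 × 0.04442 L/cmH2O = 0.5112 s.
t = −τ·ln(1 − 0.92) = −0.5112·ln(0.08) = 1.291 s.

1.29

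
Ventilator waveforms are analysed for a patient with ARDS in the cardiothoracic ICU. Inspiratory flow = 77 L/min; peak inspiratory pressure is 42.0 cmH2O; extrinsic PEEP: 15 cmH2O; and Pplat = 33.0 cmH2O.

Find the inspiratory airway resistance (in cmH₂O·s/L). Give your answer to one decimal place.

7.0

Flow: 77 L/min ÷ 60 = 1.2833 L/s.
Raw = (PIP − Pplat) / flow = (42.0 − 33.0) / 1.2833 = 9.0 / 1.2833 = 7.013 cmH2O·s/L.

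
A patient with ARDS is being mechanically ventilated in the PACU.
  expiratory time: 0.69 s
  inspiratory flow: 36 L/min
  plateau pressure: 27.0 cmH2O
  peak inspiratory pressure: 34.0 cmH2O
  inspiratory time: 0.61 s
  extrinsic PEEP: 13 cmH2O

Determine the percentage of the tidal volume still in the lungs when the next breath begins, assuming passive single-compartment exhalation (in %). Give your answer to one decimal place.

10.4

Flow: 36 L/min ÷ 60 = 0.6 L/s.
Vt = flow × Ti = 0.6 L/s × 0.61 s × 1000 mL/L = 366.0 mL.
R = (PIP − Pplat)/V̇ = (34.0 − 27.0) / 0.6 = 7.0/0.6 = 11.667 cmH2O·s/L.
C = Vt/(Pplat − PEEP) = 366.0 / (27.0 − 13) = 366.0/14.0 = 26.143 mL/cmH2O.
τ = R × C = 11.667 × 0.02614 L/cmH2O = 0.305 s.
Fraction remaining at end-expiration = e^(−Te/τ) = e^(−0.69/0.305) = 0.1041 → 10.41%.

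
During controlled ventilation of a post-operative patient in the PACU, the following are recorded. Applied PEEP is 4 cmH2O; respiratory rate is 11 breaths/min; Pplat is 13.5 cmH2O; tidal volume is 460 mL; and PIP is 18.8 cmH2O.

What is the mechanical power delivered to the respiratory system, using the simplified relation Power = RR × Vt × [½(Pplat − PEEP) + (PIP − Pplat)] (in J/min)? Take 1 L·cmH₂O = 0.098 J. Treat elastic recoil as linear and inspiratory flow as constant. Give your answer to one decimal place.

5.0

Per-breath work = Vt × [½(Pplat−PEEP) + (PIP−Pplat)] = 0.460 × [0.5×9.5 + 5.3] = 0.460 × 10.05 = 4.623 L·cmH2O.
Power = 11 × 4.623 = 50.853 L·cmH2O/min.
× 0.098 J/(L·cmH2O) → 4.984 J/min.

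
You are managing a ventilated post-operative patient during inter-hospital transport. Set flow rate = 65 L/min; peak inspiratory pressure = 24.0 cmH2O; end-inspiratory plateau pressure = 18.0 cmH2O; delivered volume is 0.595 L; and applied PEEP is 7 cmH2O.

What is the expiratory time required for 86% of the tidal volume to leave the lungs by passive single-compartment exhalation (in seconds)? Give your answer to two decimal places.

0.59

Flow: 65 L/min ÷ 60 = 1.0833 L/s.
R = (PIP − Pplat)/V̇ = (24.0 − 18.0) / 1.0833 = 6.0/1.0833 = 5.539 cmH2O·s/L.
C = Vt/(Pplat − PEEP) = 595.0 / (18.0 − 7) = 595.0/11.0 = 54.091 mL/cmH2O.
τ = R × C = 5.539 × 0.05409 L/cmH2O = 0.2996 s.
t = −τ·ln(1 − 0.86) = −0.2996·ln(0.14) = 0.589 s.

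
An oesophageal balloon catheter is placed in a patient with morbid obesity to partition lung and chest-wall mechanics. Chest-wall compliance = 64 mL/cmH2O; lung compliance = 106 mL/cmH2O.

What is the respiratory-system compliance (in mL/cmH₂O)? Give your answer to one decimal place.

39.9

Lung and chest wall are elastances in series: 1/Crs = 1/CL + 1/Ccw.
1/Crs = 1/106 + 1/64 = 0.02506.
Crs = 39.904 mL/cmH2O.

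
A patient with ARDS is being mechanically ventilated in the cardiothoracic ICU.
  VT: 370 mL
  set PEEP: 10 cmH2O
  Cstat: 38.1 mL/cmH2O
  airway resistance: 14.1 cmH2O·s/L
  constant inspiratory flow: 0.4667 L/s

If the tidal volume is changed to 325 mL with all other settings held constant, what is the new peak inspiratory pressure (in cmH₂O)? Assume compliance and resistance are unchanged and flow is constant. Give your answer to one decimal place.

PIP = Vt/C + R·V̇ + PEEP (constant-flow equation of motion).
Only the elastic term changes: ΔPIP = ΔVt / C = (325 − 370) / 38.1 = -1.181 cmH2O.
Original PIP = 370/38.1 + 14.1×0.4667 + 10 = 26.292 cmH2O; new PIP = 26.292 + (-1.181) = 25.111 cmH2O.

25.1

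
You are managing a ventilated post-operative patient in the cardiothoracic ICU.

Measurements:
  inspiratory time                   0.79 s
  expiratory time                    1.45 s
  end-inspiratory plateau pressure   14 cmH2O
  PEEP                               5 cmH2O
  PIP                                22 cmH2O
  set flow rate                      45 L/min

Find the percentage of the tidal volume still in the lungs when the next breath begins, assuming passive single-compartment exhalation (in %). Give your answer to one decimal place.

12.7

Flow: 45 L/min ÷ 60 = 0.75 L/s.
Vt = flow × Ti = 0.75 L/s × 0.79 s × 1000 mL/L = 592.5 mL.
R = (PIP − Pplat)/V̇ = (22 − 14) / 0.75 = 8.0/0.75 = 10.667 cmH2O·s/L.
C = Vt/(Pplat − PEEP) = 592.5 / (14 − 5) = 592.5/9.0 = 65.833 mL/cmH2O.
τ = R × C = 10.667 × 0.06583 L/cmH2O = 0.7022 s.
Fraction remaining at end-expiration = e^(−Te/τ) = e^(−1.45/0.7022) = 0.1268 → 12.68%.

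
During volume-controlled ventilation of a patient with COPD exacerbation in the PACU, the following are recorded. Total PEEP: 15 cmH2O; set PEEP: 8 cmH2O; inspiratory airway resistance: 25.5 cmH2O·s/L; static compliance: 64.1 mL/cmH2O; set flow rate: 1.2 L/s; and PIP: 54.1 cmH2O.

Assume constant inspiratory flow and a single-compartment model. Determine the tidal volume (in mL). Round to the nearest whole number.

545

Total PEEP = 15 cmH2O (set 8 + intrinsic 7); this is the baseline alveolar pressure.
Equation of motion (constant flow): PIP = Vt/C + R·V̇ + PEEP.
Vt/C = PIP − R·V̇ − PEEP = 54.1 − 30.6 − 15 = 8.5 cmH2O.
Vt = C × 8.5 = 64.1 × 8.5 = 544.85 mL.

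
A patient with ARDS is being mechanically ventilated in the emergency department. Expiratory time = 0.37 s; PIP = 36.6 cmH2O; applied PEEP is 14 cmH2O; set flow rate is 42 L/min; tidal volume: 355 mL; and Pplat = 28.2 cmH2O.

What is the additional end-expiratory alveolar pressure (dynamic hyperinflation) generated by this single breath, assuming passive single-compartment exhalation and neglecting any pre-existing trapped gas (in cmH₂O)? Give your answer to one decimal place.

Flow: 42 L/min ÷ 60 = 0.7 L/s.
R = (PIP − Pplat)/V̇ = (36.6 − 28.2) / 0.7 = 8.4/0.7 = 12.0 cmH2O·s/L.
C = Vt/(Pplat − PEEP) = 355.0 / (28.2 − 14) = 355.0/14.2 = 25.0 mL/cmH2O.
τ = R × C = 12.0 × 0.025 L/cmH2O = 0.3 s.
Fraction remaining = e^(−Te/τ) = e^(−0.37/0.3) = 0.2913; trapped volume = 355.0 × 0.2913 = 103.41 mL.
Additional alveolar pressure from trapping ≈ V_trapped / C = 103.41 / 25.0 = 4.136 cmH2O.

4.1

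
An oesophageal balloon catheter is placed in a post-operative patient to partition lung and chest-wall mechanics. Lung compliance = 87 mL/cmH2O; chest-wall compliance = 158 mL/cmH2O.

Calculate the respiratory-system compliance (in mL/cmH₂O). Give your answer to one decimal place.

Lung and chest wall are elastances in series: 1/Crs = 1/CL + 1/Ccw.
1/Crs = 1/87 + 1/158 = 0.01782.
Crs = 56.117 mL/cmH2O.

56.1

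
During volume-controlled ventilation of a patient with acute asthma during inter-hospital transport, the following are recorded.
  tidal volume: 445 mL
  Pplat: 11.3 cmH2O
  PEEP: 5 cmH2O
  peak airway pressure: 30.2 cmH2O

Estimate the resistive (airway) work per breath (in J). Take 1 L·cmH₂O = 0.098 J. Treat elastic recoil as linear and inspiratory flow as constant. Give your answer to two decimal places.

With constant inspiratory flow the resistive pressure is constant at PIP − Pplat = 30.2 − 11.3 = 18.9 cmH2O, so resistive work = 18.9 × 0.445 = 8.411 L·cmH2O.
× 0.098 J/(L·cmH2O) → 0.8243 J.

0.82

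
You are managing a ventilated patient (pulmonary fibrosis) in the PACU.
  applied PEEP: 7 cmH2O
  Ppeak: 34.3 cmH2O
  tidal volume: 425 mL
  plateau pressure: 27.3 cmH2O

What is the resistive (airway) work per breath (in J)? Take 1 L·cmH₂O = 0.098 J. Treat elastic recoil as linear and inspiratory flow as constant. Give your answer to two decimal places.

With constant inspiratory flow the resistive pressure is constant at PIP − Pplat = 34.3 − 27.3 = 7.0 cmH2O, so resistive work = 7.0 × 0.425 = 2.975 L·cmH2O.
× 0.098 J/(L·cmH2O) → 0.2916 J.

0.29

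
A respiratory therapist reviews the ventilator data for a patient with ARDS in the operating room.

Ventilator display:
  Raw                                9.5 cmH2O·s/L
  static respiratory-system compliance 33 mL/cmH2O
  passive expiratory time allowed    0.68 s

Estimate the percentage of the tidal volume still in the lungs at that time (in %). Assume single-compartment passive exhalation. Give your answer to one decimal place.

11.4

τ = R × C = 9.5 × 33 mL/cmH2O = 9.5 × 0.033 L/cmH2O = 0.3135 s.
Passive exhalation: V(t)/V₀ = e^(−t/τ) = e^(−0.68/0.3135) = 0.1143.
Fraction remaining = 0.1143 → 11.43%.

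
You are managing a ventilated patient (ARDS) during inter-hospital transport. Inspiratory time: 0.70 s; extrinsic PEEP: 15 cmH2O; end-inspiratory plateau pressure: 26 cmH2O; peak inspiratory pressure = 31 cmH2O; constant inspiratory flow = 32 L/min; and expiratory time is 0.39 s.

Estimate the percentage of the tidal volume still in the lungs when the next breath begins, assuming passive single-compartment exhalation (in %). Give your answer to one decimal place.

Flow: 32 L/min ÷ 60 = 0.5333 L/s.
Vt = flow × Ti = 0.5333 L/s × 0.70 s × 1000 mL/L = 373.31 mL.
R = (PIP − Pplat)/V̇ = (31 − 26) / 0.5333 = 5.0/0.5333 = 9.376 cmH2O·s/L.
C = Vt/(Pplat − PEEP) = 373.31 / (26 − 15) = 373.31/11.0 = 33.937 mL/cmH2O.
τ = R × C = 9.376 × 0.03394 L/cmH2O = 0.3182 s.
Fraction remaining at end-expiration = e^(−Te/τ) = e^(−0.39/0.3182) = 0.2936 → 29.36%.

29.4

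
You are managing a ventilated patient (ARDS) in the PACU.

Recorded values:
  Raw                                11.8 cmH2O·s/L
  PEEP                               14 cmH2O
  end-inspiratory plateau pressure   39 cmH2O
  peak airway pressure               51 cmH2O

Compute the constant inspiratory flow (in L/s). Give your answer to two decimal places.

flow = (PIP − Pplat) / Raw = 12.0 / 11.8 = 1.017 L/s.

1.02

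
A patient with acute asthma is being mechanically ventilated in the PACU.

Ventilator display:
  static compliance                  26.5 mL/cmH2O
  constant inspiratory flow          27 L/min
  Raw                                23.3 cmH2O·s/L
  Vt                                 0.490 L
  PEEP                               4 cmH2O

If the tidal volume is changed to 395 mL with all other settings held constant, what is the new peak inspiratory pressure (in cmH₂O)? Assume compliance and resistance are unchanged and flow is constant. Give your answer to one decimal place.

29.4

Flow: 27 L/min ÷ 60 = 0.45 L/s.
PIP = Vt/C + R·V̇ + PEEP (constant-flow equation of motion).
Only the elastic term changes: ΔPIP = ΔVt / C = (395 − 490) / 26.5 = -3.585 cmH2O.
Original PIP = 490/26.5 + 23.3×0.45 + 4 = 32.976 cmH2O; new PIP = 32.976 + (-3.585) = 29.391 cmH2O.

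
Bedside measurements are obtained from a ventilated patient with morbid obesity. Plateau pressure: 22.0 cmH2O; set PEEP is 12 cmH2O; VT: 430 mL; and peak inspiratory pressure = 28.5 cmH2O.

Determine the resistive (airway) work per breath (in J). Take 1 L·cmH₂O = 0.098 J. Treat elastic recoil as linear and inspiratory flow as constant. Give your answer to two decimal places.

0.27

With constant inspiratory flow the resistive pressure is constant at PIP − Pplat = 28.5 − 22.0 = 6.5 cmH2O, so resistive work = 6.5 × 0.430 = 2.795 L·cmH2O.
× 0.098 J/(L·cmH2O) → 0.2739 J.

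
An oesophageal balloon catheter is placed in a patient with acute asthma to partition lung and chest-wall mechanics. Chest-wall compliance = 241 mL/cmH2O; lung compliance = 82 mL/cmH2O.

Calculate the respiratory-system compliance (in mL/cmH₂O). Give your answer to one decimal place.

Lung and chest wall are elastances in series: 1/Crs = 1/CL + 1/Ccw.
1/Crs = 1/82 + 1/241 = 0.01634.
Crs = 61.2 mL/cmH2O.

61.2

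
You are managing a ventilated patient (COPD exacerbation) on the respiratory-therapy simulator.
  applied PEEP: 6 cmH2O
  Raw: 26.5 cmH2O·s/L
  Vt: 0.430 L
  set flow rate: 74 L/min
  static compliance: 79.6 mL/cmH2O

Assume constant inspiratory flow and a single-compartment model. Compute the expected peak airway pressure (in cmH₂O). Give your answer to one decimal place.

Flow: 74 L/min ÷ 60 = 1.2333 L/s.
Equation of motion (constant flow): PIP = Vt/C + R·V̇ + PEEP.
PIP = 430/79.6 + 26.5×1.2333 + 6 = 5.402 + 32.682 + 6 = 44.084 cmH2O.

44.1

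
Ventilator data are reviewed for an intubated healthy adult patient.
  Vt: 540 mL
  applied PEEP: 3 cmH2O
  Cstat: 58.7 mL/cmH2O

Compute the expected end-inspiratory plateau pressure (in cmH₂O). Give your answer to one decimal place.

Pplat = PEEP + Vt / Cstat = 3 + 540 / 58.7 = 3 + 9.199 = 12.199 cmH2O.

12.2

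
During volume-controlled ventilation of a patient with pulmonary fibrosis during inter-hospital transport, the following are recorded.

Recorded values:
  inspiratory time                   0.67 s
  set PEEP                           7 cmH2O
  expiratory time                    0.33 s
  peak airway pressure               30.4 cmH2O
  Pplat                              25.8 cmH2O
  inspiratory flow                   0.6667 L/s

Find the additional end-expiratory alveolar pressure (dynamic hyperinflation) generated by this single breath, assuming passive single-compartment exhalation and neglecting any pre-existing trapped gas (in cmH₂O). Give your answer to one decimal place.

2.5

Vt = flow × Ti = 0.6667 L/s × 0.67 s × 1000 mL/L = 446.69 mL.
R = (PIP − Pplat)/V̇ = (30.4 − 25.8) / 0.6667 = 4.6/0.6667 = 6.9 cmH2O·s/L.
C = Vt/(Pplat − PEEP) = 446.69 / (25.8 − 7) = 446.69/18.8 = 23.76 mL/cmH2O.
τ = R × C = 6.9 × 0.02376 L/cmH2O = 0.1639 s.
Fraction remaining = e^(−Te/τ) = e^(−0.33/0.1639) = 0.1335; trapped volume = 446.69 × 0.1335 = 59.633 mL.
Additional alveolar pressure from trapping ≈ V_trapped / C = 59.633 / 23.76 = 2.51 cmH2O.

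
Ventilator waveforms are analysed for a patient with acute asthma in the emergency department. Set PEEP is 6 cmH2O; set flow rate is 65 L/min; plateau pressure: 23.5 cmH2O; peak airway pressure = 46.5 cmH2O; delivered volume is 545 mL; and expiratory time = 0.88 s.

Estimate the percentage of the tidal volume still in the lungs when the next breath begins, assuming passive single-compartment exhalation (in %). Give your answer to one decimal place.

Flow: 65 L/min ÷ 60 = 1.0833 L/s.
R = (PIP − Pplat)/V̇ = (46.5 − 23.5) / 1.0833 = 23.0/1.0833 = 21.231 cmH2O·s/L.
C = Vt/(Pplat − PEEP) = 545.0 / (23.5 − 6) = 545.0/17.5 = 31.143 mL/cmH2O.
τ = R × C = 21.231 × 0.03114 L/cmH2O = 0.6611 s.
Fraction remaining at end-expiration = e^(−Te/τ) = e^(−0.88/0.6611) = 0.2642 → 26.42%.

26.4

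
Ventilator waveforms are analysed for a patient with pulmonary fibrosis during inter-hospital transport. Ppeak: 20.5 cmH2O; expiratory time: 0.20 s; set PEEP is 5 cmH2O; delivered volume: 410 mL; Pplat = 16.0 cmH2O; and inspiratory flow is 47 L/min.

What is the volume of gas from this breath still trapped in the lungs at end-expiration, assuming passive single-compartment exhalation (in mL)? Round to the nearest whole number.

Flow: 47 L/min ÷ 60 = 0.7833 L/s.
R = (PIP − Pplat)/V̇ = (20.5 − 16.0) / 0.7833 = 4.5/0.7833 = 5.745 cmH2O·s/L.
C = Vt/(Pplat − PEEP) = 410.0 / (16.0 − 5) = 410.0/11.0 = 37.273 mL/cmH2O.
τ = R × C = 5.745 × 0.03727 L/cmH2O = 0.2141 s.
Fraction remaining = e^(−Te/τ) = e^(−0.20/0.2141) = 0.3929.
Trapped volume = 410.0 × 0.3929 = 161.09 mL.

161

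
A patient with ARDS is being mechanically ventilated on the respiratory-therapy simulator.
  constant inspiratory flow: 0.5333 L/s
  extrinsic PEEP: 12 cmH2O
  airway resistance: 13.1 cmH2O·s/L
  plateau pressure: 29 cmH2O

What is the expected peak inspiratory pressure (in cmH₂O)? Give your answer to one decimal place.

PIP = Pplat + Raw × flow = 29 + 13.1 × 0.5333 = 29 + 6.986 = 35.986 cmH2O.

36.0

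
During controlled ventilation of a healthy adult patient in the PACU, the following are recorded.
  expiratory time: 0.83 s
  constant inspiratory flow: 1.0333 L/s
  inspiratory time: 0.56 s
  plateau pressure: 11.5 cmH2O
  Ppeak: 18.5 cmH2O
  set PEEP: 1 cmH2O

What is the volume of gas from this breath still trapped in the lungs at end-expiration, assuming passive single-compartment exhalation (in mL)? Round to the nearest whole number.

Vt = flow × Ti = 1.0333 L/s × 0.56 s × 1000 mL/L = 578.65 mL.
R = (PIP − Pplat)/V̇ = (18.5 − 11.5) / 1.0333 = 7.0/1.0333 = 6.774 cmH2O·s/L.
C = Vt/(Pplat − PEEP) = 578.65 / (11.5 − 1) = 578.65/10.5 = 55.11 mL/cmH2O.
τ = R × C = 6.774 × 0.05511 L/cmH2O = 0.3733 s.
Fraction remaining = e^(−Te/τ) = e^(−0.83/0.3733) = 0.1082.
Trapped volume = 578.65 × 0.1082 = 62.61 mL.

63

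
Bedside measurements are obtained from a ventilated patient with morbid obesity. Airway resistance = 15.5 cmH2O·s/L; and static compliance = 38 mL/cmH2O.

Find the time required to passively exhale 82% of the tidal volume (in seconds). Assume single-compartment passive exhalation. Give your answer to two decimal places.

1.01

τ = R × C = 15.5 × 38 mL/cmH2O = 15.5 × 0.038 L/cmH2O = 0.589 s.
Exhaled fraction f = 1 − e^(−t/τ) → t = −τ·ln(1 − f) = −0.589·ln(0.18) = 1.01 s.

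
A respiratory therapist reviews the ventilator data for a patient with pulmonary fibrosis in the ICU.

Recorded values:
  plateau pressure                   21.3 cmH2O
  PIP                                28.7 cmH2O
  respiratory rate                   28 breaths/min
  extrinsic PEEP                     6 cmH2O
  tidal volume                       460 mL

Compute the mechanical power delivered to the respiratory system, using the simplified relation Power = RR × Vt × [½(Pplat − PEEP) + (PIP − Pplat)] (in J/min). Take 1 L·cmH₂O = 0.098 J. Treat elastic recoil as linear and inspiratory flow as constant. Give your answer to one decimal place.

19.0

Per-breath work = Vt × [½(Pplat−PEEP) + (PIP−Pplat)] = 0.460 × [0.5×15.3 + 7.4] = 0.460 × 15.05 = 6.923 L·cmH2O.
Power = 28 × 6.923 = 193.84 L·cmH2O/min.
× 0.098 J/(L·cmH2O) → 18.996 J/min.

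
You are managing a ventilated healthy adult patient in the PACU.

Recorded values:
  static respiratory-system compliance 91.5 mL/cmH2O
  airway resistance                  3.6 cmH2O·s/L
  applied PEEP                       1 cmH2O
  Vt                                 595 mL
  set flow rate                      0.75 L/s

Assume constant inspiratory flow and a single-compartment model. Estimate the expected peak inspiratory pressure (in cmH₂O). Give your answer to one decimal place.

Equation of motion (constant flow): PIP = Vt/C + R·V̇ + PEEP.
PIP = 595/91.5 + 3.6×0.75 + 1 = 6.503 + 2.7 + 1 = 10.203 cmH2O.

10.2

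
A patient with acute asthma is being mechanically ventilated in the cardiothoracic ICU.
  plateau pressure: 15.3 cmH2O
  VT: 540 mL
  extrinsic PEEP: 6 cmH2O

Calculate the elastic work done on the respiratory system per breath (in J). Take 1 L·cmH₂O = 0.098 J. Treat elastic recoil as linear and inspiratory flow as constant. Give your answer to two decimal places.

0.25

Elastic work ≈ ½ × (Pplat − PEEP) × Vt = 0.5 × (15.3 − 6) × 0.540 L = 0.5 × 9.3 × 0.540 = 2.511 L·cmH2O.
× 0.098 J/(L·cmH2O) → 0.2461 J.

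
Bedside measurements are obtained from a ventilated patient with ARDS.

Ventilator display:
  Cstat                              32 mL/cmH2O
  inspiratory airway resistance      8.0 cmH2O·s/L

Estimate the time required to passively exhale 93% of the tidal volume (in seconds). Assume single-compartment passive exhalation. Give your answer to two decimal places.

τ = R × C = 8.0 × 32 mL/cmH2O = 8.0 × 0.032 L/cmH2O = 0.256 s.
Exhaled fraction f = 1 − e^(−t/τ) → t = −τ·ln(1 − f) = −0.256·ln(0.07) = 0.6808 s.

0.68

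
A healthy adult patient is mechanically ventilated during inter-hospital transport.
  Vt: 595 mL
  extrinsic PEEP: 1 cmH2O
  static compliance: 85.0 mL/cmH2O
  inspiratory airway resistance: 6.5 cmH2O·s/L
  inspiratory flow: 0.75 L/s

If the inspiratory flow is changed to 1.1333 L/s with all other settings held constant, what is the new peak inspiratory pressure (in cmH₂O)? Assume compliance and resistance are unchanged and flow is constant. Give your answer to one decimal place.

PIP = Vt/C + R·V̇ + PEEP (constant-flow equation of motion).
Only the resistive term changes: ΔPIP = R × ΔV̇ = 6.5 × (1.1333 − 0.75) = 6.5 × 0.3833 = 2.491 cmH2O.
Original PIP = 595/85.0 + 6.5×0.75 + 1 = 12.875 cmH2O; new PIP = 12.875 + (2.491) = 15.366 cmH2O.

15.4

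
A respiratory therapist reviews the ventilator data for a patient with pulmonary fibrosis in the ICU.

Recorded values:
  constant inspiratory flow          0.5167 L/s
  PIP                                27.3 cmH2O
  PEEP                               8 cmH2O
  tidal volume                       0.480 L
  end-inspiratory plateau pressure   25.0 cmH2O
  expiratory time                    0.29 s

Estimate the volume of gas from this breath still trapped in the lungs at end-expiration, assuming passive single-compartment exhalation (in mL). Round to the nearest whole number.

48

R = (PIP − Pplat)/V̇ = (27.3 − 25.0) / 0.5167 = 2.3/0.5167 = 4.451 cmH2O·s/L.
C = Vt/(Pplat − PEEP) = 480.0 / (25.0 − 8) = 480.0/17.0 = 28.235 mL/cmH2O.
τ = R × C = 4.451 × 0.02824 L/cmH2O = 0.1257 s.
Fraction remaining = e^(−Te/τ) = e^(−0.29/0.1257) = 0.09955.
Trapped volume = 480.0 × 0.09955 = 47.784 mL.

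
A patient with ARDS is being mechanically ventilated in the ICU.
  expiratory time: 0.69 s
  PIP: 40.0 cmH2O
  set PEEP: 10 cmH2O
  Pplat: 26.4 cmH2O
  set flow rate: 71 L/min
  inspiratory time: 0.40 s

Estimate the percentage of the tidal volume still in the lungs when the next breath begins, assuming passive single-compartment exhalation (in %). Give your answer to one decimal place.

Flow: 71 L/min ÷ 60 = 1.1833 L/s.
Vt = flow × Ti = 1.1833 L/s × 0.40 s × 1000 mL/L = 473.32 mL.
R = (PIP − Pplat)/V̇ = (40.0 − 26.4) / 1.1833 = 13.6/1.1833 = 11.493 cmH2O·s/L.
C = Vt/(Pplat − PEEP) = 473.32 / (26.4 − 10) = 473.32/16.4 = 28.861 mL/cmH2O.
τ = R × C = 11.493 × 0.02886 L/cmH2O = 0.3317 s.
Fraction remaining at end-expiration = e^(−Te/τ) = e^(−0.69/0.3317) = 0.1249 → 12.49%.

12.5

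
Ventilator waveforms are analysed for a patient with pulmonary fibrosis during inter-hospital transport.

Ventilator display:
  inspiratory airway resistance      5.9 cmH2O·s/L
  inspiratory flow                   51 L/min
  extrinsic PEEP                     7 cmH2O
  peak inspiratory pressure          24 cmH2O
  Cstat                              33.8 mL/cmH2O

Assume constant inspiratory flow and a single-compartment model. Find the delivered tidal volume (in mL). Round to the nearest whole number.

Flow: 51 L/min ÷ 60 = 0.85 L/s.
Equation of motion (constant flow): PIP = Vt/C + R·V̇ + PEEP.
Vt/C = PIP − R·V̇ − PEEP = 24 − 5.015 − 7 = 11.985 cmH2O.
Vt = C × 11.985 = 33.8 × 11.985 = 405.09 mL.

405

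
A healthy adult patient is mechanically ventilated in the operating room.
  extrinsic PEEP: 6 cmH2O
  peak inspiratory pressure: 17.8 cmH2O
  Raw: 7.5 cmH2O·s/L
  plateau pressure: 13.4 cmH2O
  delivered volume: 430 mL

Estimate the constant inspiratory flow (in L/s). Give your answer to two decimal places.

flow = (PIP − Pplat) / Raw = 4.4 / 7.5 = 0.5867 L/s.

0.59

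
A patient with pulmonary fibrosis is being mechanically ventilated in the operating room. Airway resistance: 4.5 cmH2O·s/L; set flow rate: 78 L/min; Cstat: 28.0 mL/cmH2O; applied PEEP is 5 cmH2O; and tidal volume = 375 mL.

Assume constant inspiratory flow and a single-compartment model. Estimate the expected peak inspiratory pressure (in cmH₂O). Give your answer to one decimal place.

Flow: 78 L/min ÷ 60 = 1.3 L/s.
Equation of motion (constant flow): PIP = Vt/C + R·V̇ + PEEP.
PIP = 375/28.0 + 4.5×1.3 + 5 = 13.393 + 5.85 + 5 = 24.243 cmH2O.

24.2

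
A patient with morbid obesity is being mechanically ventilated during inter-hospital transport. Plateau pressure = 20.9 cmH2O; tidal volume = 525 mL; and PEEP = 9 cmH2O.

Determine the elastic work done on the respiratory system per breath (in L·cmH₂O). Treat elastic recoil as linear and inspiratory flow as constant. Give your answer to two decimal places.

3.12

Elastic work ≈ ½ × (Pplat − PEEP) × Vt = 0.5 × (20.9 − 9) × 0.525 L = 0.5 × 11.9 × 0.525 = 3.124 L·cmH2O.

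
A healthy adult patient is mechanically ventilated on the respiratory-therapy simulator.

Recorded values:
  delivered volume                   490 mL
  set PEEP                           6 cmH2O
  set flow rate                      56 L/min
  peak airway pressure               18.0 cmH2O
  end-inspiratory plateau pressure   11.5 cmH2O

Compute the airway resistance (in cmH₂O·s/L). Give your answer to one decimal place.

7.0

Flow: 56 L/min ÷ 60 = 0.9333 L/s.
Raw = (PIP − Pplat) / flow = (18.0 − 11.5) / 0.9333 = 6.5 / 0.9333 = 6.965 cmH2O·s/L.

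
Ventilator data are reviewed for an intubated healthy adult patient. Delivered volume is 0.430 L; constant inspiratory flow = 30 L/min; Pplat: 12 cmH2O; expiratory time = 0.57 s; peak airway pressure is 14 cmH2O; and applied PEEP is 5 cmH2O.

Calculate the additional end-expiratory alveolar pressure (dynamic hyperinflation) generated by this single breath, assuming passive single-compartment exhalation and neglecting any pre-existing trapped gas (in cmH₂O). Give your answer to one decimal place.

0.7

Flow: 30 L/min ÷ 60 = 0.5 L/s.
R = (PIP − Pplat)/V̇ = (14 − 12) / 0.5 = 2.0/0.5 = 4.0 cmH2O·s/L.
C = Vt/(Pplat − PEEP) = 430.0 / (12 − 5) = 430.0/7.0 = 61.429 mL/cmH2O.
τ = R × C = 4.0 × 0.06143 L/cmH2O = 0.2457 s.
Fraction remaining = e^(−Te/τ) = e^(−0.57/0.2457) = 0.09828; trapped volume = 430.0 × 0.09828 = 42.26 mL.
Additional alveolar pressure from trapping ≈ V_trapped / C = 42.26 / 61.429 = 0.6879 cmH2O.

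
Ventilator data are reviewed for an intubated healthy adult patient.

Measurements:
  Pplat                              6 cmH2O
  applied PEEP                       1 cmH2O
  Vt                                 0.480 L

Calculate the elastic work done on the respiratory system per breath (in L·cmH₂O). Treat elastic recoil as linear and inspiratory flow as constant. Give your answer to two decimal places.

Elastic work ≈ ½ × (Pplat − PEEP) × Vt = 0.5 × (6 − 1) × 0.480 L = 0.5 × 5.0 × 0.480 = 1.2 L·cmH2O.

1.20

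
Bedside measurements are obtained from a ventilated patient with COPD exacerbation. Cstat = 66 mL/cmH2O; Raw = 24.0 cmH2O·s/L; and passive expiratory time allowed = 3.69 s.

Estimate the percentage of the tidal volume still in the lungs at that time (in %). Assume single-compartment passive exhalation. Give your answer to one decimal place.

9.7

τ = R × C = 24.0 × 66 mL/cmH2O = 24.0 × 0.066 L/cmH2O = 1.584 s.
Passive exhalation: V(t)/V₀ = e^(−t/τ) = e^(−3.69/1.584) = 0.09734.
Fraction remaining = 0.09734 → 9.734%.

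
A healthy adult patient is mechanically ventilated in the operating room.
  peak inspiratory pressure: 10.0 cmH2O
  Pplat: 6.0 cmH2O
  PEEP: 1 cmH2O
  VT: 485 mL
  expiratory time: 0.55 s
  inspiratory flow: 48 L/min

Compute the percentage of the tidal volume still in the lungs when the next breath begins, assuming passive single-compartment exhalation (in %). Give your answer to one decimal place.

Flow: 48 L/min ÷ 60 = 0.8 L/s.
R = (PIP − Pplat)/V̇ = (10.0 − 6.0) / 0.8 = 4.0/0.8 = 5.0 cmH2O·s/L.
C = Vt/(Pplat − PEEP) = 485.0 / (6.0 − 1) = 485.0/5.0 = 97.0 mL/cmH2O.
τ = R × C = 5.0 × 0.097 L/cmH2O = 0.485 s.
Fraction remaining at end-expiration = e^(−Te/τ) = e^(−0.55/0.485) = 0.3217 → 32.17%.

32.2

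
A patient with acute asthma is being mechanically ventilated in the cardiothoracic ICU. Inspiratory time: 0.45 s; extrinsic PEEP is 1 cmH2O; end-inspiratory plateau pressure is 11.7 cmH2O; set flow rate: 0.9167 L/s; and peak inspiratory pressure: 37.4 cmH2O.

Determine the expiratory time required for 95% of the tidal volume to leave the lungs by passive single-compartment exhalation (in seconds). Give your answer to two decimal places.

3.24

Vt = flow × Ti = 0.9167 L/s × 0.45 s × 1000 mL/L = 412.52 mL.
R = (PIP − Pplat)/V̇ = (37.4 − 11.7) / 0.9167 = 25.7/0.9167 = 28.035 cmH2O·s/L.
C = Vt/(Pplat − PEEP) = 412.52 / (11.7 − 1) = 412.52/10.7 = 38.553 mL/cmH2O.
τ = R × C = 28.035 × 0.03855 L/cmH2O = 1.081 s.
t = −τ·ln(1 − 0.95) = −1.081·ln(0.05) = 3.238 s.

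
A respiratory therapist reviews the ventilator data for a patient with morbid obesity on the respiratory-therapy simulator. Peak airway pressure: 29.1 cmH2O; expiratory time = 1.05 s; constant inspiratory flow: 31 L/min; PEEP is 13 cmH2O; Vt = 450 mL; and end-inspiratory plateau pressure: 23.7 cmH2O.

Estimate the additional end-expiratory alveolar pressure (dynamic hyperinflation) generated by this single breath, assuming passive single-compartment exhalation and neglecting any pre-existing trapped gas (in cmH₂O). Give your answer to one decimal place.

Flow: 31 L/min ÷ 60 = 0.5167 L/s.
R = (PIP − Pplat)/V̇ = (29.1 − 23.7) / 0.5167 = 5.4/0.5167 = 10.451 cmH2O·s/L.
C = Vt/(Pplat − PEEP) = 450.0 / (23.7 − 13) = 450.0/10.7 = 42.056 mL/cmH2O.
τ = R × C = 10.451 × 0.04206 L/cmH2O = 0.4396 s.
Fraction remaining = e^(−Te/τ) = e^(−1.05/0.4396) = 0.09176; trapped volume = 450.0 × 0.09176 = 41.292 mL.
Additional alveolar pressure from trapping ≈ V_trapped / C = 41.292 / 42.056 = 0.9818 cmH2O.

1.0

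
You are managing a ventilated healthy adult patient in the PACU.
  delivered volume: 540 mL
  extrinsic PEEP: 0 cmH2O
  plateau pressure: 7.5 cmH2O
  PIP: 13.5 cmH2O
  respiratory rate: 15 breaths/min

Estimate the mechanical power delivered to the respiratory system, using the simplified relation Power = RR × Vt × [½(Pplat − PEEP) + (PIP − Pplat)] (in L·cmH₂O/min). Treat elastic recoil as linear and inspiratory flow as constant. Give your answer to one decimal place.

Per-breath work = Vt × [½(Pplat−PEEP) + (PIP−Pplat)] = 0.540 × [0.5×7.5 + 6.0] = 0.540 × 9.75 = 5.265 L·cmH2O.
Power = 15 × 5.265 = 78.975 L·cmH2O/min.

79.0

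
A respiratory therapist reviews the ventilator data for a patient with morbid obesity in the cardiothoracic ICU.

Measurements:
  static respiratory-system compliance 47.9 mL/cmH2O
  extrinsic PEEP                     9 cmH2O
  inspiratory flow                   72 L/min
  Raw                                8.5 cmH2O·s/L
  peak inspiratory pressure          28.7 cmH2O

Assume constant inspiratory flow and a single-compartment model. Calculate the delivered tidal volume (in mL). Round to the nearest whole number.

Flow: 72 L/min ÷ 60 = 1.2 L/s.
Equation of motion (constant flow): PIP = Vt/C + R·V̇ + PEEP.
Vt/C = PIP − R·V̇ − PEEP = 28.7 − 10.2 − 9 = 9.5 cmH2O.
Vt = C × 9.5 = 47.9 × 9.5 = 455.05 mL.

455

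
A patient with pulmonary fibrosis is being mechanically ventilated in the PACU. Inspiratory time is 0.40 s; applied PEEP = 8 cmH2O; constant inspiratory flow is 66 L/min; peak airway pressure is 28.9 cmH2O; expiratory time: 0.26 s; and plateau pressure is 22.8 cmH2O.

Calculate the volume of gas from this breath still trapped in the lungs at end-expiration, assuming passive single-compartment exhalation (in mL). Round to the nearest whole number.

Flow: 66 L/min ÷ 60 = 1.1 L/s.
Vt = flow × Ti = 1.1 L/s × 0.40 s × 1000 mL/L = 440.0 mL.
R = (PIP − Pplat)/V̇ = (28.9 − 22.8) / 1.1 = 6.1/1.1 = 5.545 cmH2O·s/L.
C = Vt/(Pplat − PEEP) = 440.0 / (22.8 − 8) = 440.0/14.8 = 29.73 mL/cmH2O.
τ = R × C = 5.545 × 0.02973 L/cmH2O = 0.1649 s.
Fraction remaining = e^(−Te/τ) = e^(−0.26/0.1649) = 0.2067.
Trapped volume = 440.0 × 0.2067 = 90.948 mL.

91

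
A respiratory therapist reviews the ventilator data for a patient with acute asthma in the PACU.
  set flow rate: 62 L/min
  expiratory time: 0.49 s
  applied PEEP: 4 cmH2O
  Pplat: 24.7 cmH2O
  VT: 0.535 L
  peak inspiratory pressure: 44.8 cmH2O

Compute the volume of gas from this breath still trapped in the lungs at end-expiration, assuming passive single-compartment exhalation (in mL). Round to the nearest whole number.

Flow: 62 L/min ÷ 60 = 1.0333 L/s.
R = (PIP − Pplat)/V̇ = (44.8 − 24.7) / 1.0333 = 20.1/1.0333 = 19.452 cmH2O·s/L.
C = Vt/(Pplat − PEEP) = 535.0 / (24.7 − 4) = 535.0/20.7 = 25.845 mL/cmH2O.
τ = R × C = 19.452 × 0.02585 L/cmH2O = 0.5028 s.
Fraction remaining = e^(−Te/τ) = e^(−0.49/0.5028) = 0.3774.
Trapped volume = 535.0 × 0.3774 = 201.91 mL.

202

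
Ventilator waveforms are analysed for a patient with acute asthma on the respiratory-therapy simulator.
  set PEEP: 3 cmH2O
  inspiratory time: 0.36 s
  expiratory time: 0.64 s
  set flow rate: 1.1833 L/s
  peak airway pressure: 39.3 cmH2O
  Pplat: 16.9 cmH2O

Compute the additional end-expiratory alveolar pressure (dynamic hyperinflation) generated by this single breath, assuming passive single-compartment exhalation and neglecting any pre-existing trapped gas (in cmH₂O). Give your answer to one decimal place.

Vt = flow × Ti = 1.1833 L/s × 0.36 s × 1000 mL/L = 425.99 mL.
R = (PIP − Pplat)/V̇ = (39.3 − 16.9) / 1.1833 = 22.4/1.1833 = 18.93 cmH2O·s/L.
C = Vt/(Pplat − PEEP) = 425.99 / (16.9 − 3) = 425.99/13.9 = 30.647 mL/cmH2O.
τ = R × C = 18.93 × 0.03065 L/cmH2O = 0.5802 s.
Fraction remaining = e^(−Te/τ) = e^(−0.64/0.5802) = 0.3319; trapped volume = 425.99 × 0.3319 = 141.39 mL.
Additional alveolar pressure from trapping ≈ V_trapped / C = 141.39 / 30.647 = 4.614 cmH2O.

4.6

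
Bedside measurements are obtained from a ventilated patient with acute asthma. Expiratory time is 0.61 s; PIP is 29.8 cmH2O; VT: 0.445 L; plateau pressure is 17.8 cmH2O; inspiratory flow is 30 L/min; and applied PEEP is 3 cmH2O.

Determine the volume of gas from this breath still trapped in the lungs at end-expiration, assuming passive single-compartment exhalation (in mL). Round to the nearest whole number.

191

Flow: 30 L/min ÷ 60 = 0.5 L/s.
R = (PIP − Pplat)/V̇ = (29.8 − 17.8) / 0.5 = 12.0/0.5 = 24.0 cmH2O·s/L.
C = Vt/(Pplat − PEEP) = 445.0 / (17.8 − 3) = 445.0/14.8 = 30.068 mL/cmH2O.
τ = R × C = 24.0 × 0.03007 L/cmH2O = 0.7217 s.
Fraction remaining = e^(−Te/τ) = e^(−0.61/0.7217) = 0.4295.
Trapped volume = 445.0 × 0.4295 = 191.13 mL.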